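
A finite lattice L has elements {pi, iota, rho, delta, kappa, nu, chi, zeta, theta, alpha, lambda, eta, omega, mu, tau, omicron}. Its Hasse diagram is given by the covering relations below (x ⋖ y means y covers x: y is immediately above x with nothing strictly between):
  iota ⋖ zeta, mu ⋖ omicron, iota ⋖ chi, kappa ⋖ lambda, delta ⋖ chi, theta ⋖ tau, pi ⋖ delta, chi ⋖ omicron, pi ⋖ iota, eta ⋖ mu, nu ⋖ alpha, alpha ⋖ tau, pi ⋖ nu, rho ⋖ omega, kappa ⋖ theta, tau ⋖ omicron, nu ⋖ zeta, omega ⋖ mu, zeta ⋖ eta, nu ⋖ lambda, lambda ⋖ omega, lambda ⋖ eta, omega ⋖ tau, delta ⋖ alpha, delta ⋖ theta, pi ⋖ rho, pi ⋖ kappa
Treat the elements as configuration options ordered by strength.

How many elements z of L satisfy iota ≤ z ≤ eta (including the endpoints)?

3

The interval [iota, eta] = {eta, iota, zeta}, which has 3 elements.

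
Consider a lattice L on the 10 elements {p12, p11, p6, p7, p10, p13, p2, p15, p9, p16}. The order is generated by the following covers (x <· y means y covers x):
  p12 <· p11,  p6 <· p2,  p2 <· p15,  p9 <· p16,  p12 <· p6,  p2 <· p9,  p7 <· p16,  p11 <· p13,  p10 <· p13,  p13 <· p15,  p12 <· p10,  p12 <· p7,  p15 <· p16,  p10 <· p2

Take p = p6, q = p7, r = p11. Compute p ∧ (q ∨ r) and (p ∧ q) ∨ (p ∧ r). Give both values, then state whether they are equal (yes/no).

p6; p12; no

q ∨ r = p16, so p ∧ (q ∨ r) = p6 ∧ p16 = p6.
p ∧ q = p12 and p ∧ r = p12, so (p ∧ q) ∨ (p ∧ r) = p12 ∨ p12 = p12.
Equal: no.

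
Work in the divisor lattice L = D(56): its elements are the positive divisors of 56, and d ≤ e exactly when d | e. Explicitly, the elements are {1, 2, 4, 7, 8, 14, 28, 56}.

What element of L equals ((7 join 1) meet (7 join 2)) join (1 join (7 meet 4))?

7

7 ∨ 1 = 7
7 ∨ 2 = 14
7 ∧ 14 = 7
7 ∧ 4 = 1
1 ∨ 1 = 1
7 ∨ 1 = 7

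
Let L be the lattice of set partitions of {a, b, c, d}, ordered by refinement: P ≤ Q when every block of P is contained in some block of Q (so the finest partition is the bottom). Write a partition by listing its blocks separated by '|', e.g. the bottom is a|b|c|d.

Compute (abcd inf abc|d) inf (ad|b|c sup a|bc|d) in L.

a|bc|d

abcd ∧ abc|d = abc|d
ad|b|c ∨ a|bc|d = ad|bc
abc|d ∧ ad|bc = a|bc|d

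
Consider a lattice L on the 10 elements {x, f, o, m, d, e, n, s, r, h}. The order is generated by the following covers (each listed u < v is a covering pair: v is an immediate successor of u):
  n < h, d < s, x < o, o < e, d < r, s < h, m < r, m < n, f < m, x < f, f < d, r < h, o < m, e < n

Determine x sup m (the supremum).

Common upper bounds of {x, m}: h, m, n, r.
The least among these is m.

m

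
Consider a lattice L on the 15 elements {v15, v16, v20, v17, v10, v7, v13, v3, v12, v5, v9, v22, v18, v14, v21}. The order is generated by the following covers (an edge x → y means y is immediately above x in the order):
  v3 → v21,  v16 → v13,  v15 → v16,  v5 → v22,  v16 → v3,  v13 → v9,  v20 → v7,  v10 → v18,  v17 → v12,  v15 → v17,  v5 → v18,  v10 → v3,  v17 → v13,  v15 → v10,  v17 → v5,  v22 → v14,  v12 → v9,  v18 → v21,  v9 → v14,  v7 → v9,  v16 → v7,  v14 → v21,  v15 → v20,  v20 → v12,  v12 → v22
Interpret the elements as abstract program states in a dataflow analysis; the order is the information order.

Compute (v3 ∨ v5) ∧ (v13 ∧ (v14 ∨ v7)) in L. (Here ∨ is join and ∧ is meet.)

v3 ∨ v5 = v21
v14 ∨ v7 = v14
v13 ∧ v14 = v13
v21 ∧ v13 = v13

v13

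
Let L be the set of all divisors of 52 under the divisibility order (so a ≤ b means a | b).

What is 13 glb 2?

1

In the divisibility order, the meet is the greatest common divisor: gcd(13, 2) = 1.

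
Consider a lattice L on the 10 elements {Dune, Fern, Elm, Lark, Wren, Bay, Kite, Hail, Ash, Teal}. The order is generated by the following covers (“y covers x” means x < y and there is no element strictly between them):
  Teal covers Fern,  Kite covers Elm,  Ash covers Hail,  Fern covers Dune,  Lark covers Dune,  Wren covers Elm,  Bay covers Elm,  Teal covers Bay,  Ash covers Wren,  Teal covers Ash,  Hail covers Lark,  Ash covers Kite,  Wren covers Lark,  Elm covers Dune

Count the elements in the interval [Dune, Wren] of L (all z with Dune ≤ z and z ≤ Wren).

The interval [Dune, Wren] = {Dune, Elm, Lark, Wren}, which has 4 elements.

4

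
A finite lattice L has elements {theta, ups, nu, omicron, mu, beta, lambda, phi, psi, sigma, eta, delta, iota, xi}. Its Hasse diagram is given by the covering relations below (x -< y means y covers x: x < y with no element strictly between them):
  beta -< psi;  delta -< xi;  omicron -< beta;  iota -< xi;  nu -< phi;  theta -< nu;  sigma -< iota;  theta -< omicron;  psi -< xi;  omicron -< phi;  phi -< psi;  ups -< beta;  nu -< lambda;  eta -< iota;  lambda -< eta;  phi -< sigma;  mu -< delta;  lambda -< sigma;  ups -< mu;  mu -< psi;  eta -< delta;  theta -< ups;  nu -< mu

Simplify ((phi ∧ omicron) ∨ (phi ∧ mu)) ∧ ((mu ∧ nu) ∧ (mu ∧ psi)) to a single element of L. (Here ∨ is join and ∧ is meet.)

phi ∧ omicron = omicron
phi ∧ mu = nu
omicron ∨ nu = phi
mu ∧ nu = nu
mu ∧ psi = mu
nu ∧ mu = nu
phi ∧ nu = nu

nu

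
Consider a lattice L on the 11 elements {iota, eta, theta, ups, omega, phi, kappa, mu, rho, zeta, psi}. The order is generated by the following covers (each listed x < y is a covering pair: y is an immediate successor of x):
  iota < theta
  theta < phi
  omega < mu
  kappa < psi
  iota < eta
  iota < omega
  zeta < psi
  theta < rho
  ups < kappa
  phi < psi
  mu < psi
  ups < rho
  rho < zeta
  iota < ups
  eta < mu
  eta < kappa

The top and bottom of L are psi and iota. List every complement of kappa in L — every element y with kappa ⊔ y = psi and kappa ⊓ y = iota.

Need y with kappa ∨ y = psi and kappa ∧ y = iota.
Checking each element gives: omega, phi, theta.

omega, phi, theta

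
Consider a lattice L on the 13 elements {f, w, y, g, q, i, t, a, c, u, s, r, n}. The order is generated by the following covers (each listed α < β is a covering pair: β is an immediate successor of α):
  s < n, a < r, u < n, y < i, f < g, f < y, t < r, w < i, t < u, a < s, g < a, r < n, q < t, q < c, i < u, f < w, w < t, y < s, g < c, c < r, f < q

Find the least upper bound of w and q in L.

t

Common upper bounds of {w, q}: n, r, t, u.
The least among these is t.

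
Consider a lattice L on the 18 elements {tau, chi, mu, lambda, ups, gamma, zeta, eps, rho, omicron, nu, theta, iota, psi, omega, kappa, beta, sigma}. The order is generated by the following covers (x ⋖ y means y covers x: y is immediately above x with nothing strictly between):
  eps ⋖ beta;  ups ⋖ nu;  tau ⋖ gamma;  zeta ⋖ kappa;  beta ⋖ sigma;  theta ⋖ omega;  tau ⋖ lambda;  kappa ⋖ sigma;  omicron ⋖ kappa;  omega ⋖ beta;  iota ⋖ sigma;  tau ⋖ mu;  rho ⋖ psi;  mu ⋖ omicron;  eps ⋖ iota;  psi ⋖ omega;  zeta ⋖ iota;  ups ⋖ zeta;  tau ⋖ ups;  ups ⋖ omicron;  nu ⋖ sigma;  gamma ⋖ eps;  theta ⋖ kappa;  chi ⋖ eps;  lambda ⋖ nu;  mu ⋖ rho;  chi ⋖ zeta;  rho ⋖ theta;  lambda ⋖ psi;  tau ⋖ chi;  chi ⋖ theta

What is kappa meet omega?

Common lower bounds of {kappa, omega}: chi, mu, rho, tau, theta.
The greatest among these is theta.

theta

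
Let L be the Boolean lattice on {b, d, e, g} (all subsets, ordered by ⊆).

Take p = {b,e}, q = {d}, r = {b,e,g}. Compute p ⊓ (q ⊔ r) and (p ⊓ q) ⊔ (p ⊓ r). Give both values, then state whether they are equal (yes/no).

{b,e}; {b,e}; yes

q ⊔ r = {b,d,e,g}, so p ⊓ (q ⊔ r) = {b,e} ⊓ {b,d,e,g} = {b,e}.
p ⊓ q = ∅ and p ⊓ r = {b,e}, so (p ⊓ q) ⊔ (p ⊓ r) = ∅ ⊔ {b,e} = {b,e}.
Equal: yes.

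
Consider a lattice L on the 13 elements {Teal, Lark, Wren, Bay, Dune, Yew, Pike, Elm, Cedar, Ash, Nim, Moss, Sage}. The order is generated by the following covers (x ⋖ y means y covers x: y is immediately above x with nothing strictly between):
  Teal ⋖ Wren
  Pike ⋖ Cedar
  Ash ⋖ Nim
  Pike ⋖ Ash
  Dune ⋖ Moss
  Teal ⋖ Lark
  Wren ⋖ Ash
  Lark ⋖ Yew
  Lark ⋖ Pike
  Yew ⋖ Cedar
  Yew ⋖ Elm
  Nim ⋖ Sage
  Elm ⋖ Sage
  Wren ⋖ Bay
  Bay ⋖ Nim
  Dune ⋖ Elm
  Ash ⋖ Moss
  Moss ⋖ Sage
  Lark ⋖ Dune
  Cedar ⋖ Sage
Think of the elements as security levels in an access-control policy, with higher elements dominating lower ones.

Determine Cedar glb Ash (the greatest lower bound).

Common lower bounds of {Cedar, Ash}: Lark, Pike, Teal.
The greatest among these is Pike.

Pike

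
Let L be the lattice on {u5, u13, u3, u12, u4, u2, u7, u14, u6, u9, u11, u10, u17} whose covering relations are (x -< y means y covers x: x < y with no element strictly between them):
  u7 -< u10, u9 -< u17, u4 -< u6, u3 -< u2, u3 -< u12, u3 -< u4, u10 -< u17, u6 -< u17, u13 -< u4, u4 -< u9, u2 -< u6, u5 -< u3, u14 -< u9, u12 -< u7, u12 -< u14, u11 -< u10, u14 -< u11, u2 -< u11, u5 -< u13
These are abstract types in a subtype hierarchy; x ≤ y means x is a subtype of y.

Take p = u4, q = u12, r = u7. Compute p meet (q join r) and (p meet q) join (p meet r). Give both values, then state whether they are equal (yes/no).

q join r = u7, so p meet (q join r) = u4 meet u7 = u3.
p meet q = u3 and p meet r = u3, so (p meet q) join (p meet r) = u3 join u3 = u3.
Equal: yes.

u3; u3; yes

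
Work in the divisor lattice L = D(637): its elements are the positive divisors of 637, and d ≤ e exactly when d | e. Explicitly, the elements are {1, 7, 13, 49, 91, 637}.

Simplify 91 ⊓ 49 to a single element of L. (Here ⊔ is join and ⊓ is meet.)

7

91 ∧ 49 = 7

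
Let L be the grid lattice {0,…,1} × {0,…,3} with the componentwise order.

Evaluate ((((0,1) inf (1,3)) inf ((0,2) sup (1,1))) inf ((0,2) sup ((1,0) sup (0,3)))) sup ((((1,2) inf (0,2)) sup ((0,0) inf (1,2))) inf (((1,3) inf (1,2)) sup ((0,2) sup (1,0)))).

(0,1) ∧ (1,3) = (0,1)
(0,2) ∨ (1,1) = (1,2)
(0,1) ∧ (1,2) = (0,1)
(1,0) ∨ (0,3) = (1,3)
(0,2) ∨ (1,3) = (1,3)
(0,1) ∧ (1,3) = (0,1)
(1,2) ∧ (0,2) = (0,2)
(0,0) ∧ (1,2) = (0,0)
(0,2) ∨ (0,0) = (0,2)
(1,3) ∧ (1,2) = (1,2)
(0,2) ∨ (1,0) = (1,2)
(1,2) ∨ (1,2) = (1,2)
(0,2) ∧ (1,2) = (0,2)
(0,1) ∨ (0,2) = (0,2)

(0,2)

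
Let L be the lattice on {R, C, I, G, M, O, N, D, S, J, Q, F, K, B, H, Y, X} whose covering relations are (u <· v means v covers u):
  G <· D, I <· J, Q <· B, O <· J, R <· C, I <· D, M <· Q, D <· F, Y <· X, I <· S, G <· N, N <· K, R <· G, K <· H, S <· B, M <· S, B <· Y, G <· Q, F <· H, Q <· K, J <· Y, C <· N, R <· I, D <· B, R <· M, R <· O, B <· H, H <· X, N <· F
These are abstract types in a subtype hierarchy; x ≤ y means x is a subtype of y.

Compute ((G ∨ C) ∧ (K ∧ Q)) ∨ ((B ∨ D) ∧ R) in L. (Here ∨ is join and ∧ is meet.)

G ∨ C = N
K ∧ Q = Q
N ∧ Q = G
B ∨ D = B
B ∧ R = R
G ∨ R = G

G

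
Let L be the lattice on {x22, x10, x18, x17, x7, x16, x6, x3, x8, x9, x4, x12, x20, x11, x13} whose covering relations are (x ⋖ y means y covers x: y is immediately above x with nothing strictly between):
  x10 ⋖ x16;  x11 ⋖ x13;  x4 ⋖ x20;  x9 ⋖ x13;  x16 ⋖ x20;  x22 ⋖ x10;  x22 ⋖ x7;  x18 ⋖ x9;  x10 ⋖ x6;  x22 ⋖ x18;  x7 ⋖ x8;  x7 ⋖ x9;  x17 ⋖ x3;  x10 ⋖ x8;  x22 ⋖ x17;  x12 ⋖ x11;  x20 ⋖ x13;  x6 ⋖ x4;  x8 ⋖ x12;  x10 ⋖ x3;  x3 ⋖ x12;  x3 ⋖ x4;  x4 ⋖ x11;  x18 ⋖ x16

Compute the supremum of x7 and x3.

x12

Common upper bounds of {x7, x3}: x11, x12, x13.
The least among these is x12.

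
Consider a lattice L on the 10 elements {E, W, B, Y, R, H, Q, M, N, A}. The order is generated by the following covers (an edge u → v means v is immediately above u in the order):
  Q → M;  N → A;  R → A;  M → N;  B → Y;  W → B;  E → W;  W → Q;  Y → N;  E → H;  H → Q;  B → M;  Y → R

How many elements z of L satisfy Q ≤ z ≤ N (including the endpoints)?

3

The interval [Q, N] = {M, N, Q}, which has 3 elements.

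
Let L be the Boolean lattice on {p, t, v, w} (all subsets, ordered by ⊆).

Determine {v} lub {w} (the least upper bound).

Under ⊆, join is union: {v} ∪ {w} = {v,w}.

{v,w}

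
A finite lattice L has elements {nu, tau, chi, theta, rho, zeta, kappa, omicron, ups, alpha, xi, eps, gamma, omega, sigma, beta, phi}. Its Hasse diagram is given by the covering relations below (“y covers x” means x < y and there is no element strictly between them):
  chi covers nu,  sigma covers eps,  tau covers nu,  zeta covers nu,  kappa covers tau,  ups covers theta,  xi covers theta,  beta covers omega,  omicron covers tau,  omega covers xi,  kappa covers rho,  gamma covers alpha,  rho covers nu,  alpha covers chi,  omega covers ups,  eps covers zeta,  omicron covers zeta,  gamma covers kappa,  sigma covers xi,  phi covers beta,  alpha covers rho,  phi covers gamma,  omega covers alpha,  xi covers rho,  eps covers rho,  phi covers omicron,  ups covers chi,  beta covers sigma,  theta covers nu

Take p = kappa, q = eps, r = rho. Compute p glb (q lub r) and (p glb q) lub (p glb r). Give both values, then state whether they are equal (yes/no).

q lub r = eps, so p glb (q lub r) = kappa glb eps = rho.
p glb q = rho and p glb r = rho, so (p glb q) lub (p glb r) = rho lub rho = rho.
Equal: yes.

rho; rho; yes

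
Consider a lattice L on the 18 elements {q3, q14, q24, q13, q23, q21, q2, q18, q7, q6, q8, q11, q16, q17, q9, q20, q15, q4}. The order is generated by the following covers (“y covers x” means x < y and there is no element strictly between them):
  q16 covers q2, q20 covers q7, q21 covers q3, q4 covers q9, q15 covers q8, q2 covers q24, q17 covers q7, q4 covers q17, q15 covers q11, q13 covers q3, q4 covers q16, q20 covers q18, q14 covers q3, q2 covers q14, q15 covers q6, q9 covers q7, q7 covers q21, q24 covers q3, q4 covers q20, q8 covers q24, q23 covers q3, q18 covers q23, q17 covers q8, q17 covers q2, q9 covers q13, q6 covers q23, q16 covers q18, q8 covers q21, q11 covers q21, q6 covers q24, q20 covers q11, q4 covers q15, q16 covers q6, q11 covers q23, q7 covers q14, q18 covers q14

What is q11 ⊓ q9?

q21

Common lower bounds of {q11, q9}: q21, q3.
The greatest among these is q21.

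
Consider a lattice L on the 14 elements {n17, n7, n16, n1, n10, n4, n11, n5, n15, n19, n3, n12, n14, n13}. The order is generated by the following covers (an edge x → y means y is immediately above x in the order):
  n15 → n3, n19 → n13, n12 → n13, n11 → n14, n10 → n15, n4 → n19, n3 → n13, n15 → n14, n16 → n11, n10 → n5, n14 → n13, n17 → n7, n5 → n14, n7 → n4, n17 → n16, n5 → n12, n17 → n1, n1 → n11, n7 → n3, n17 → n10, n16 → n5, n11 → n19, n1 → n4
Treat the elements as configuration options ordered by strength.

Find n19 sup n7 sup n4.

Common upper bounds of {n19, n7, n4}: n13, n19.
The least among these is n19.

n19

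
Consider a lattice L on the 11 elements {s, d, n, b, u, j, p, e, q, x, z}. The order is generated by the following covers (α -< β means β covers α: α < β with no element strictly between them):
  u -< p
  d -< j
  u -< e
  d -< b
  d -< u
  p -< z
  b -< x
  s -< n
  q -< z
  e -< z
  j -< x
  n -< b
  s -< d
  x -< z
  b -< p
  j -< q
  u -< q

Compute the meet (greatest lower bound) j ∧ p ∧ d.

Common lower bounds of {j, p, d}: d, s.
The greatest among these is d.

d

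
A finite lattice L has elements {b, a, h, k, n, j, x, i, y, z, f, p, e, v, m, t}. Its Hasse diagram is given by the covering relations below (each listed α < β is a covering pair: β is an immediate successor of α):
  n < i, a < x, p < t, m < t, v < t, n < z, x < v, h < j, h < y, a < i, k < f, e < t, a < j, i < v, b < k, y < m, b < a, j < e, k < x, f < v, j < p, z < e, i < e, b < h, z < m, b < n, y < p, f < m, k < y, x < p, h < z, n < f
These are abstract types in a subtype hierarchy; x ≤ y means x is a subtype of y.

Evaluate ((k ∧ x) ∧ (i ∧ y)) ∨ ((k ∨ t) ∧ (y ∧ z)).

h

k ∧ x = k
i ∧ y = b
k ∧ b = b
k ∨ t = t
y ∧ z = h
t ∧ h = h
b ∨ h = h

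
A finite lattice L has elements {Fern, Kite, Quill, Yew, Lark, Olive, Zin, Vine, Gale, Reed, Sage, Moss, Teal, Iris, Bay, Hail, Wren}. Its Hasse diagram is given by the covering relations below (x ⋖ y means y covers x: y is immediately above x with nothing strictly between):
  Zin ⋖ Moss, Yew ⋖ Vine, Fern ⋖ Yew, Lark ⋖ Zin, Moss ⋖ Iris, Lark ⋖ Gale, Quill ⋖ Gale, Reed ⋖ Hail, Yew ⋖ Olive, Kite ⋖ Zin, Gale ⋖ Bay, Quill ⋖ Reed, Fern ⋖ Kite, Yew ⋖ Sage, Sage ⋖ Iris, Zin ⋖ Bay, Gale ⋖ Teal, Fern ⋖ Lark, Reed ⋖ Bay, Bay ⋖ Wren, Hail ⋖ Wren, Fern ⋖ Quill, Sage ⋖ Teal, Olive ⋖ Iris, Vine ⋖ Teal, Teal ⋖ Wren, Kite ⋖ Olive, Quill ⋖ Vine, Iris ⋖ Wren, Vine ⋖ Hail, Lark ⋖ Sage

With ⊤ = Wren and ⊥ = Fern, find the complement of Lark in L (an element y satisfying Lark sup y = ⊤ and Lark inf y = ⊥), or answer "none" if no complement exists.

Hail

Need y with Lark ∨ y = Wren and Lark ∧ y = Fern.
Checking each element gives: Hail.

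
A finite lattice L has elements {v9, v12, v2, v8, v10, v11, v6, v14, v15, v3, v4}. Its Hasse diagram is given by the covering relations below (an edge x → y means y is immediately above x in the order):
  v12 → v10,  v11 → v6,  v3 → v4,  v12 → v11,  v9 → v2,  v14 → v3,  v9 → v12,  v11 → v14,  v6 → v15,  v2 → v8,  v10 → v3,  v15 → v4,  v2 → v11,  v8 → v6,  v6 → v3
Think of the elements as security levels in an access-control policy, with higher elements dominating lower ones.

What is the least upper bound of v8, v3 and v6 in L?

v3

Common upper bounds of {v8, v3, v6}: v3, v4.
The least among these is v3.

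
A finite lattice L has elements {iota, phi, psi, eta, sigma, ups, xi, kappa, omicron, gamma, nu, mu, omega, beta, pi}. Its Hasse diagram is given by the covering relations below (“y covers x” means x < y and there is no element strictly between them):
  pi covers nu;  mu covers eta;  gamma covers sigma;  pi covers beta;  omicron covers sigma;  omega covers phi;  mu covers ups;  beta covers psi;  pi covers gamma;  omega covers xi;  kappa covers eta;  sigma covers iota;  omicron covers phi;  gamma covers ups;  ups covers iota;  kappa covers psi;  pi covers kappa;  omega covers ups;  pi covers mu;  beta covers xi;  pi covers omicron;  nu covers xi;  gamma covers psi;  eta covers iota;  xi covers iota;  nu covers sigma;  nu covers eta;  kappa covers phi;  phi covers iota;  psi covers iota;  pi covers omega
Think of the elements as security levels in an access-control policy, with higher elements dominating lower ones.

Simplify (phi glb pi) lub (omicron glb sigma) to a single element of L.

omicron

phi ∧ pi = phi
omicron ∧ sigma = sigma
phi ∨ sigma = omicron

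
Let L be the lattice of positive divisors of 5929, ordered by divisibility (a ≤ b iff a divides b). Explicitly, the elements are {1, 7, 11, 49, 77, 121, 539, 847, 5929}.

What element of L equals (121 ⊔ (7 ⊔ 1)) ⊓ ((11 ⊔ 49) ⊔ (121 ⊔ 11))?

847

7 ∨ 1 = 7
121 ∨ 7 = 847
11 ∨ 49 = 539
121 ∨ 11 = 121
539 ∨ 121 = 5929
847 ∧ 5929 = 847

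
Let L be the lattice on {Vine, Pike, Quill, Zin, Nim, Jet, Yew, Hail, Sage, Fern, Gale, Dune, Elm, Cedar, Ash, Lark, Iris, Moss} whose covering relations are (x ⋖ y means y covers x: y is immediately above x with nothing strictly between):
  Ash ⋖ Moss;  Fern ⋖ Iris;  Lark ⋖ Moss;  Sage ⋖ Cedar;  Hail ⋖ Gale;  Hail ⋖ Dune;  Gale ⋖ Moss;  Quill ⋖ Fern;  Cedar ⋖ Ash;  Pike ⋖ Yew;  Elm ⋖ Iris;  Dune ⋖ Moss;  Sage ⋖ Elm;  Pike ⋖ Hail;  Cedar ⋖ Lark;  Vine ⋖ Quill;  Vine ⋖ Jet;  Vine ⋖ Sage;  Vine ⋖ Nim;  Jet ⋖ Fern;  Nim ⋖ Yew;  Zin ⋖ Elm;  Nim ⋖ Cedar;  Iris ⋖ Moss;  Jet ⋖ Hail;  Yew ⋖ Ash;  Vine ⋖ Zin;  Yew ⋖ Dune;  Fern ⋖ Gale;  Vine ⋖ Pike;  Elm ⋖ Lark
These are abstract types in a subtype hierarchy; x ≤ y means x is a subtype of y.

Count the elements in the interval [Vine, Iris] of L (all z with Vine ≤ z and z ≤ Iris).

The interval [Vine, Iris] = {Elm, Fern, Iris, Jet, Quill, Sage, Vine, Zin}, which has 8 elements.

8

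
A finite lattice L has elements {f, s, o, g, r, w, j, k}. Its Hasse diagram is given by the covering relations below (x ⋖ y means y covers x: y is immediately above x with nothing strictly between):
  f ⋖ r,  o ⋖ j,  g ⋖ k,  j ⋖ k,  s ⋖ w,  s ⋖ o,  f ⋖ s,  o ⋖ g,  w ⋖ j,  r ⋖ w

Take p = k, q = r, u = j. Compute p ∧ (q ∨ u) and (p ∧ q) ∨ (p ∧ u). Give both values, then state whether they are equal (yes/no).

j; j; yes

q ∨ u = j, so p ∧ (q ∨ u) = k ∧ j = j.
p ∧ q = r and p ∧ u = j, so (p ∧ q) ∨ (p ∧ u) = r ∨ j = j.
Equal: yes.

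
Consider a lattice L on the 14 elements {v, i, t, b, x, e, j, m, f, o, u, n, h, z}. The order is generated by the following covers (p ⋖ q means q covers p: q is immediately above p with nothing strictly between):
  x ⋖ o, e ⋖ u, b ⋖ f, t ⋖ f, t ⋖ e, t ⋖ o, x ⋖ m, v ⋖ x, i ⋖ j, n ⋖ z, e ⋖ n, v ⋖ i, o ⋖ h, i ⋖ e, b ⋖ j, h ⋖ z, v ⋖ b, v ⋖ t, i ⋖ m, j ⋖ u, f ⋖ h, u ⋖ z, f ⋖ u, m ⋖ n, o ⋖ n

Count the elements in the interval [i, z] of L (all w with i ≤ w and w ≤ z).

The interval [i, z] = {e, i, j, m, n, u, z}, which has 7 elements.

7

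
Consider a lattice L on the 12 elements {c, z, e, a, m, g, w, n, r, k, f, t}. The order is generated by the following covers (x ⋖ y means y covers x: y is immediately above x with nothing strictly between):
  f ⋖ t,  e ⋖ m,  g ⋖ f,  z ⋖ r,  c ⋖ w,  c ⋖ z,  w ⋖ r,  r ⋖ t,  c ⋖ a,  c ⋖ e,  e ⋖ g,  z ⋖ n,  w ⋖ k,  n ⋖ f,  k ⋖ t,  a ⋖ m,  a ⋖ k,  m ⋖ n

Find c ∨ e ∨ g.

Common upper bounds of {c, e, g}: f, g, t.
The least among these is g.

g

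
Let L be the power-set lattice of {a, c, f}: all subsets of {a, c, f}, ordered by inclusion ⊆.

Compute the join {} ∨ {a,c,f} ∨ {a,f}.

Common upper bounds of {{}, {a,c,f}, {a,f}}: {a,c,f}.
The least among these is {a,c,f}.

{a,c,f}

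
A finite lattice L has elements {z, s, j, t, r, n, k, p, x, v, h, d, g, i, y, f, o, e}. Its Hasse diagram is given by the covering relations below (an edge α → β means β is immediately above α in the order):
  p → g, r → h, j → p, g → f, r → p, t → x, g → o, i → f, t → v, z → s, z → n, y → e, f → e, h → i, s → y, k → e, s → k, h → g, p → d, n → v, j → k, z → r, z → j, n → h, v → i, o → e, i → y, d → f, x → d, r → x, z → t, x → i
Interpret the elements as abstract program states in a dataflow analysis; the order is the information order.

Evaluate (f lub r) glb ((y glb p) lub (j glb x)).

f ∨ r = f
y ∧ p = r
j ∧ x = z
r ∨ z = r
f ∧ r = r

r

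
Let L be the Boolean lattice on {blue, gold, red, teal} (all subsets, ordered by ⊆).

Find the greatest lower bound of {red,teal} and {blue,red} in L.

{red}

Under ⊆, meet is intersection: {red,teal} ∩ {blue,red} = {red}.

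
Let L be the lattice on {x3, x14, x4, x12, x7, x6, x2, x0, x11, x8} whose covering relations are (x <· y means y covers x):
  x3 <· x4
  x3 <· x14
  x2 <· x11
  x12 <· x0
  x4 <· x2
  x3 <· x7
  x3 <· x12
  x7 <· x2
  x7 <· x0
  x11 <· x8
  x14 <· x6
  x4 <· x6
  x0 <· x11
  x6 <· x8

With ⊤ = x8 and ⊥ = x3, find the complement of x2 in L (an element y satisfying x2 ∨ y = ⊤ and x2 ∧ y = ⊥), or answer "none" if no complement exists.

Need y with x2 ∨ y = x8 and x2 ∧ y = x3.
Checking each element gives: x14.

x14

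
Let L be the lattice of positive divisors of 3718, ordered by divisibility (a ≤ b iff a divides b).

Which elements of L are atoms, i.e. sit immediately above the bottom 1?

11, 13, 2

The atoms are exactly the elements that cover 1: 11, 13, 2.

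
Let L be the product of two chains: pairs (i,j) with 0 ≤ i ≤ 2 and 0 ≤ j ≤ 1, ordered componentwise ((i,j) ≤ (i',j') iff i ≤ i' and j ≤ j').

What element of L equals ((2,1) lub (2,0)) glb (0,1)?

(0,1)

(2,1) ∨ (2,0) = (2,1)
(2,1) ∧ (0,1) = (0,1)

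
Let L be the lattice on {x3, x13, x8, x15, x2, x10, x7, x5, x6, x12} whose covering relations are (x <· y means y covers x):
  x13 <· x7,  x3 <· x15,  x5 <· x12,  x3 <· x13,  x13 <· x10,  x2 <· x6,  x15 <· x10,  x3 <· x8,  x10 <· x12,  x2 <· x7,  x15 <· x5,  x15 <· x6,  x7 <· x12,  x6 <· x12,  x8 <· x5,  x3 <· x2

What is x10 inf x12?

x10

Common lower bounds of {x10, x12}: x10, x13, x15, x3.
The greatest among these is x10.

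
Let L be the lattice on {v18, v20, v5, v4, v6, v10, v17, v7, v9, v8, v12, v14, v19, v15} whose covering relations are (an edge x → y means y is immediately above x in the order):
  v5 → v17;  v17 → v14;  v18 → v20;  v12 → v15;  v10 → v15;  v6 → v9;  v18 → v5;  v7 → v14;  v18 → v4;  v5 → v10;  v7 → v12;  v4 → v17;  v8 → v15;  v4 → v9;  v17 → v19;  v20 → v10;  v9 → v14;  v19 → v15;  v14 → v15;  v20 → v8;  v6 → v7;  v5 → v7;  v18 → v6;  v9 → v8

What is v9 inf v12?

Common lower bounds of {v9, v12}: v18, v6.
The greatest among these is v6.

v6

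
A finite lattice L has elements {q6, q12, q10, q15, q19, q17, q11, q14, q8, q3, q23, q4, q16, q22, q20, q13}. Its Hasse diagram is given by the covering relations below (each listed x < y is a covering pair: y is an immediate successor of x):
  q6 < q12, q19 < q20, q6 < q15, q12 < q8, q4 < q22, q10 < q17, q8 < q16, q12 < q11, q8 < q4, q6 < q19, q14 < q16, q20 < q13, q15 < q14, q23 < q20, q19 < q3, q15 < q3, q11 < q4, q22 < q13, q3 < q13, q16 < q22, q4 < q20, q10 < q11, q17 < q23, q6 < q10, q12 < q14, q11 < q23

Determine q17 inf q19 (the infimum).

q6

Common lower bounds of {q17, q19}: q6.
The greatest among these is q6.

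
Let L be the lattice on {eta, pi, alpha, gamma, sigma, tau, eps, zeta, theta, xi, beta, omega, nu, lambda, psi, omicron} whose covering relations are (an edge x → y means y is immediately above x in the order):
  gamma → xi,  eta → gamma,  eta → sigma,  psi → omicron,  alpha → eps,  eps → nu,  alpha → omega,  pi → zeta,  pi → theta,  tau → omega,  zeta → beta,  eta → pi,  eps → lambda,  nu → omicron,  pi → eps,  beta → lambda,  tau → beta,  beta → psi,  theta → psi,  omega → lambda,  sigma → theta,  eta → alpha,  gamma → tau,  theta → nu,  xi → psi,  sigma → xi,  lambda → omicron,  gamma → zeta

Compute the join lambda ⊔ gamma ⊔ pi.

Common upper bounds of {lambda, gamma, pi}: lambda, omicron.
The least among these is lambda.

lambda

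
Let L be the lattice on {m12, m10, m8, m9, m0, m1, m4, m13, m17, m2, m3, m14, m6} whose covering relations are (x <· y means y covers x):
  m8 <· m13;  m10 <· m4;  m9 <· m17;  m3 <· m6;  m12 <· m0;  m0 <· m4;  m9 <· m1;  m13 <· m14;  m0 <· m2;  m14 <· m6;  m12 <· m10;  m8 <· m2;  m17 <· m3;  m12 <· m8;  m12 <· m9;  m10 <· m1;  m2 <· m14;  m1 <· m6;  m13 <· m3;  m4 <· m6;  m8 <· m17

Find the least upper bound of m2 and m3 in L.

m6

Common upper bounds of {m2, m3}: m6.
The least among these is m6.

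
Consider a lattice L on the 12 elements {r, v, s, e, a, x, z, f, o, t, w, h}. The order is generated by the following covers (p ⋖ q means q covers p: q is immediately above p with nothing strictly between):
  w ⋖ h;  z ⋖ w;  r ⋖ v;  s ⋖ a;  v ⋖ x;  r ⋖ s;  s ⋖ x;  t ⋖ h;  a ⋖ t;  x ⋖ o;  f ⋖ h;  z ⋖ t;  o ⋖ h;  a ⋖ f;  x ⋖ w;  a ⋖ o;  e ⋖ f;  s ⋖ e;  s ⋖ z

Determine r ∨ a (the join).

Common upper bounds of {r, a}: a, f, h, o, t.
The least among these is a.

a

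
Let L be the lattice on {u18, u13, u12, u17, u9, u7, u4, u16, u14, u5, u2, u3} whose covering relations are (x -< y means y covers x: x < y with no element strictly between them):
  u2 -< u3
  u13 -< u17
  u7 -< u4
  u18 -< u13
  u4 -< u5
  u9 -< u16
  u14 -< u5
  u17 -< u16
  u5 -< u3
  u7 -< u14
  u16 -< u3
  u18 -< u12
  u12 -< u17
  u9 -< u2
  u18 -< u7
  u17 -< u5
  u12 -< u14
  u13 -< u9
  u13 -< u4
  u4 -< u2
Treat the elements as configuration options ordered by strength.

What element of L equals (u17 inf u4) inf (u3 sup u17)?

u17 ∧ u4 = u13
u3 ∨ u17 = u3
u13 ∧ u3 = u13

u13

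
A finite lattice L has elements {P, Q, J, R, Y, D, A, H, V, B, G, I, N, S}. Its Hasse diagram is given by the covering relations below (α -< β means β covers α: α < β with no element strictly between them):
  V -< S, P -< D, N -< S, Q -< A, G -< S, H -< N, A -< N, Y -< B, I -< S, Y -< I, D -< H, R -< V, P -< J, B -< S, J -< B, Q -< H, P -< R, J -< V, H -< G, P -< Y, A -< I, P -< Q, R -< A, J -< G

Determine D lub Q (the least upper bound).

H

Common upper bounds of {D, Q}: G, H, N, S.
The least among these is H.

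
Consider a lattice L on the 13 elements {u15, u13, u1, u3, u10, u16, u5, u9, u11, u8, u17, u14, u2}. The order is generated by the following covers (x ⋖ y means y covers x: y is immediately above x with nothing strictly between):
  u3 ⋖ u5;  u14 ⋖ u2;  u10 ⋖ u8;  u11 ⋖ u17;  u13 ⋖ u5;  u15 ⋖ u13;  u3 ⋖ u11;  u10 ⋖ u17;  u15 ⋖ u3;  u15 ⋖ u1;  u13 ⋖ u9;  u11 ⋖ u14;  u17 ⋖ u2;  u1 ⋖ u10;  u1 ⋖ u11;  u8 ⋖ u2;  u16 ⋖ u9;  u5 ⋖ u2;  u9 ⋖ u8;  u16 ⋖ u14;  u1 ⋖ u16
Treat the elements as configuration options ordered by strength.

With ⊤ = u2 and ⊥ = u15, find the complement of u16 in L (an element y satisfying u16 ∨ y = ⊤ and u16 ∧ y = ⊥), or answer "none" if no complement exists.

u5

Need y with u16 ∨ y = u2 and u16 ∧ y = u15.
Checking each element gives: u5.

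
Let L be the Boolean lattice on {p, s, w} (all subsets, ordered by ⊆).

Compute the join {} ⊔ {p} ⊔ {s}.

Common upper bounds of {{}, {p}, {s}}: {p,s,w}, {p,s}.
The least among these is {p,s}.

{p,s}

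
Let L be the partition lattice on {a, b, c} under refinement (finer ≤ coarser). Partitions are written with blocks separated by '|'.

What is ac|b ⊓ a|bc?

The meet (common refinement) of ac|b and a|bc intersects blocks pairwise, giving a|b|c.

a|b|c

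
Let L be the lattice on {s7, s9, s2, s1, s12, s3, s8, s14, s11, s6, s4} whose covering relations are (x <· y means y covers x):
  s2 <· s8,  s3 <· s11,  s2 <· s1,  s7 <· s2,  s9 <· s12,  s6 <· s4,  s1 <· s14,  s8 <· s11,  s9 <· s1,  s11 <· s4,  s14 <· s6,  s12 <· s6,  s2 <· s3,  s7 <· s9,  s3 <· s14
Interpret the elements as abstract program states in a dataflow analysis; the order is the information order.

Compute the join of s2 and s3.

Common upper bounds of {s2, s3}: s11, s14, s3, s4, s6.
The least among these is s3.

s3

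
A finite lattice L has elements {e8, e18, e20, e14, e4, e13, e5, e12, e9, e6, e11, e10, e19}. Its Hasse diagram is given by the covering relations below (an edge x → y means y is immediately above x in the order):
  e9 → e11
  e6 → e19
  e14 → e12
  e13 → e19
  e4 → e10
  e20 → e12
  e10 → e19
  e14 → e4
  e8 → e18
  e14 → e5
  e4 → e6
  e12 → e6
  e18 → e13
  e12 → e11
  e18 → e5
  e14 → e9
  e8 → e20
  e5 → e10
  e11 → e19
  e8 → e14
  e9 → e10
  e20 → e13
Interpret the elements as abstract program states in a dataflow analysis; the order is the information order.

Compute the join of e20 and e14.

e12

Common upper bounds of {e20, e14}: e11, e12, e19, e6.
The least among these is e12.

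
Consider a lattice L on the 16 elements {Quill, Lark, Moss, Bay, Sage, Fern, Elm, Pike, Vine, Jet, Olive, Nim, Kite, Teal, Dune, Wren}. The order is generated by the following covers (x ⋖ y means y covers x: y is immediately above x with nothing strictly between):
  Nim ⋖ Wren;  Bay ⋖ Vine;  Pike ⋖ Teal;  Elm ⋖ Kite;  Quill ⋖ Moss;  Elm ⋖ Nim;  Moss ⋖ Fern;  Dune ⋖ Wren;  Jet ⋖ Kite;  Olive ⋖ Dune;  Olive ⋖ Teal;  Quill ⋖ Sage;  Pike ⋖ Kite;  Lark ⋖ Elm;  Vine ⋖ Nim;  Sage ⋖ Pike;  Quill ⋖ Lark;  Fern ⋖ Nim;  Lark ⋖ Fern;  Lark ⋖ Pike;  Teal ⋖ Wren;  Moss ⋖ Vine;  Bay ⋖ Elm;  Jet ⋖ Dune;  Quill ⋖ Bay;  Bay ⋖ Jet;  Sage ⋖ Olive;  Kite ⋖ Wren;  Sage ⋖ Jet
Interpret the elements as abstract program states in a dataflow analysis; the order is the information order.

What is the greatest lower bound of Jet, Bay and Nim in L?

Bay

Common lower bounds of {Jet, Bay, Nim}: Bay, Quill.
The greatest among these is Bay.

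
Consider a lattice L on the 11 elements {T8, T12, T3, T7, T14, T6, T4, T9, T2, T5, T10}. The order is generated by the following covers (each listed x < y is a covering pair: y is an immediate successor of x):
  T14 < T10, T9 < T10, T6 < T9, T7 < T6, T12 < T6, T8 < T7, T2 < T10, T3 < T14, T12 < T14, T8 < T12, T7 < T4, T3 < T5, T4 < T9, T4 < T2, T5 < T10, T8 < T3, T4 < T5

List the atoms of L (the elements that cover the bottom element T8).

T12, T3, T7

The atoms are exactly the elements that cover T8: T12, T3, T7.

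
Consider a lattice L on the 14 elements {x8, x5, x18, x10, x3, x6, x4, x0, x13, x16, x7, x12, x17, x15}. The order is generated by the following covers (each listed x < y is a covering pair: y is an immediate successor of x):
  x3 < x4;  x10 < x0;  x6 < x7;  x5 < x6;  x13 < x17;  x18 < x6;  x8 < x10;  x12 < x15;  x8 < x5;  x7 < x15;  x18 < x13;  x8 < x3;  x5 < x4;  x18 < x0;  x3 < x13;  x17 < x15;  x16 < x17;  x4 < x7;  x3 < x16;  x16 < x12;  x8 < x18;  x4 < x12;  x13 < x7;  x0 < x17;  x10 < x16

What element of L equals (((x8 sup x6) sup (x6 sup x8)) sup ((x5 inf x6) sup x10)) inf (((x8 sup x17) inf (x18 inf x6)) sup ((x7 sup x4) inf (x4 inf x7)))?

x7

x8 ∨ x6 = x6
x6 ∨ x8 = x6
x6 ∨ x6 = x6
x5 ∧ x6 = x5
x5 ∨ x10 = x12
x6 ∨ x12 = x15
x8 ∨ x17 = x17
x18 ∧ x6 = x18
x17 ∧ x18 = x18
x7 ∨ x4 = x7
x4 ∧ x7 = x4
x7 ∧ x4 = x4
x18 ∨ x4 = x7
x15 ∧ x7 = x7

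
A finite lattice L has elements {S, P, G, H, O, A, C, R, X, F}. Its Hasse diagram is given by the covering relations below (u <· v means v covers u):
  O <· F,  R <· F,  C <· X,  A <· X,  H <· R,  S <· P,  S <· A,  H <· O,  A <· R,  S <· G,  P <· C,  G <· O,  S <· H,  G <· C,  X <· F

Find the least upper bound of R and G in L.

Common upper bounds of {R, G}: F.
The least among these is F.

F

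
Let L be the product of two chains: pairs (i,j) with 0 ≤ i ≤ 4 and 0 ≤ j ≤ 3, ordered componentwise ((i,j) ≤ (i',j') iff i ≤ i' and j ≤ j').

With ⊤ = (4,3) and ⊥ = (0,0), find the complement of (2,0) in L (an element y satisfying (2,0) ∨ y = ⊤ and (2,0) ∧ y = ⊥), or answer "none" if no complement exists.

For every candidate y, either (2,0) ∨ y ≠ (4,3) or (2,0) ∧ y ≠ (0,0); no complement exists.

none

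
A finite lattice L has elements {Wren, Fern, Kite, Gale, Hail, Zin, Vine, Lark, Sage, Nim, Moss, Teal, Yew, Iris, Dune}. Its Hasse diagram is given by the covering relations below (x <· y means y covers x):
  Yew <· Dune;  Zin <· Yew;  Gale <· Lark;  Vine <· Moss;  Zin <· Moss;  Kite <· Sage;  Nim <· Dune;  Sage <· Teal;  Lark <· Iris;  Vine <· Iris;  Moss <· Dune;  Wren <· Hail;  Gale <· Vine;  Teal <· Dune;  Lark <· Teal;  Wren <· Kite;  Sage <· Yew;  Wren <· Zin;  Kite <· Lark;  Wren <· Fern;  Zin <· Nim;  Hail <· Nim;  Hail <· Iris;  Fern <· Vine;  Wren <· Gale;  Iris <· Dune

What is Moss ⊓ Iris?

Common lower bounds of {Moss, Iris}: Fern, Gale, Vine, Wren.
The greatest among these is Vine.

Vine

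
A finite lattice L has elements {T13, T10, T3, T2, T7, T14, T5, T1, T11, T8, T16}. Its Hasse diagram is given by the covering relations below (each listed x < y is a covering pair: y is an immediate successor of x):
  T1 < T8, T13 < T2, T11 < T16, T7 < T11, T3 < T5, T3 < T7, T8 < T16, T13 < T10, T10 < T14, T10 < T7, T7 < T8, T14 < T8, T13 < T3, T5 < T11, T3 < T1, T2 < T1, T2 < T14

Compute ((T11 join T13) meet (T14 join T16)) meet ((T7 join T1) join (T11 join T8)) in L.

T11

T11 ∨ T13 = T11
T14 ∨ T16 = T16
T11 ∧ T16 = T11
T7 ∨ T1 = T8
T11 ∨ T8 = T16
T8 ∨ T16 = T16
T11 ∧ T16 = T11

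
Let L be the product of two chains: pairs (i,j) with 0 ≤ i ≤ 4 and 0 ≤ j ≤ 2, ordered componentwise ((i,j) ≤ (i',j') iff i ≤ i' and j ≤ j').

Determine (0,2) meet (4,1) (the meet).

Common lower bounds of {(0,2), (4,1)}: (0,0), (0,1).
The greatest among these is (0,1).

(0,1)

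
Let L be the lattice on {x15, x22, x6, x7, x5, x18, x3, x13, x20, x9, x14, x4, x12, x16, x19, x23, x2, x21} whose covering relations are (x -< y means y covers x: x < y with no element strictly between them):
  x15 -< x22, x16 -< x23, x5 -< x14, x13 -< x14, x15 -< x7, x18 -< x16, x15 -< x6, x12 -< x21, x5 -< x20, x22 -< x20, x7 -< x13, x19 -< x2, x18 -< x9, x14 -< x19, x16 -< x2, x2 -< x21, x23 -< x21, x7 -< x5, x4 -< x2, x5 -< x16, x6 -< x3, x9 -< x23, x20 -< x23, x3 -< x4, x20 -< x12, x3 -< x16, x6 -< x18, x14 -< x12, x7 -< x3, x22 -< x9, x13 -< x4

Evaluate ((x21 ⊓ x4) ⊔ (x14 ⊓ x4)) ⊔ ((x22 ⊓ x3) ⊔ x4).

x21 ∧ x4 = x4
x14 ∧ x4 = x13
x4 ∨ x13 = x4
x22 ∧ x3 = x15
x15 ∨ x4 = x4
x4 ∨ x4 = x4

x4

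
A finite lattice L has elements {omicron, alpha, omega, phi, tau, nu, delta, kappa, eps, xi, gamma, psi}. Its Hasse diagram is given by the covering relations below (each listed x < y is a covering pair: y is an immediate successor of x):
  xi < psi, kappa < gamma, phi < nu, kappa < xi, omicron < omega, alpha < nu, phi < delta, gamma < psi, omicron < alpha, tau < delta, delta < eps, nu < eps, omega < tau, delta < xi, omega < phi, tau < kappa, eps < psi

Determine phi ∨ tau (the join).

Common upper bounds of {phi, tau}: delta, eps, psi, xi.
The least among these is delta.

delta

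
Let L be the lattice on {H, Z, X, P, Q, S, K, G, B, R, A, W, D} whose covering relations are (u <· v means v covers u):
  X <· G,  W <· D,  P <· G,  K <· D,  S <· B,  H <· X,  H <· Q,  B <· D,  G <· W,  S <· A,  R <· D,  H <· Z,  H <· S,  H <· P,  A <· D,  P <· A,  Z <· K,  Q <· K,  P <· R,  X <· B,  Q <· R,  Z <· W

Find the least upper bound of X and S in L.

B

Common upper bounds of {X, S}: B, D.
The least among these is B.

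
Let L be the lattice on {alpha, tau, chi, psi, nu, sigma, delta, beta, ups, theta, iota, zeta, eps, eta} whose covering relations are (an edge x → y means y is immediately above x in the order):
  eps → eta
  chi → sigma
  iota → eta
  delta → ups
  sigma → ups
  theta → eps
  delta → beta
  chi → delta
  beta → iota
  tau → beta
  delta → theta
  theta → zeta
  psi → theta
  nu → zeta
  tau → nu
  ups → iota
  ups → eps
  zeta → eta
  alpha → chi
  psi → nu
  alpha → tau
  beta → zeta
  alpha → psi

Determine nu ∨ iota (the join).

Common upper bounds of {nu, iota}: eta.
The least among these is eta.

eta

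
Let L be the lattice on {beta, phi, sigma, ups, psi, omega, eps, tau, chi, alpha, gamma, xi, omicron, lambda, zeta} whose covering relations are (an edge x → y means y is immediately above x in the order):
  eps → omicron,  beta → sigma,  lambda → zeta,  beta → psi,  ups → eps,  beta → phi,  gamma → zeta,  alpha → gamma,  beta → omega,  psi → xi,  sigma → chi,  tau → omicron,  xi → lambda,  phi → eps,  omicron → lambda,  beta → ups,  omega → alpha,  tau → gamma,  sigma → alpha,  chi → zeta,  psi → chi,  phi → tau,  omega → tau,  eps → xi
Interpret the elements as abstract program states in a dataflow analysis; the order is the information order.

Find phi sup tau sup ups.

Common upper bounds of {phi, tau, ups}: lambda, omicron, zeta.
The least among these is omicron.

omicron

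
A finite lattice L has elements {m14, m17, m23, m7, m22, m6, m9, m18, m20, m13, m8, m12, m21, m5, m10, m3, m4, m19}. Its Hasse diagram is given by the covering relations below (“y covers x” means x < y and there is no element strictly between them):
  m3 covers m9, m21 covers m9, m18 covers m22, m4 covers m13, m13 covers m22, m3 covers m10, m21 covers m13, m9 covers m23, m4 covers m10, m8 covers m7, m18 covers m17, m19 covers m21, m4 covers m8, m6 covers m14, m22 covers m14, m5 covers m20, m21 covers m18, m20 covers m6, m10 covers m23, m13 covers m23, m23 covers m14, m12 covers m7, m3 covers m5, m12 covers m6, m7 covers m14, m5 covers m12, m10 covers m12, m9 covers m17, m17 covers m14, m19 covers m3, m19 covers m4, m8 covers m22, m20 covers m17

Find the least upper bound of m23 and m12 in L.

Common upper bounds of {m23, m12}: m10, m19, m3, m4.
The least among these is m10.

m10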